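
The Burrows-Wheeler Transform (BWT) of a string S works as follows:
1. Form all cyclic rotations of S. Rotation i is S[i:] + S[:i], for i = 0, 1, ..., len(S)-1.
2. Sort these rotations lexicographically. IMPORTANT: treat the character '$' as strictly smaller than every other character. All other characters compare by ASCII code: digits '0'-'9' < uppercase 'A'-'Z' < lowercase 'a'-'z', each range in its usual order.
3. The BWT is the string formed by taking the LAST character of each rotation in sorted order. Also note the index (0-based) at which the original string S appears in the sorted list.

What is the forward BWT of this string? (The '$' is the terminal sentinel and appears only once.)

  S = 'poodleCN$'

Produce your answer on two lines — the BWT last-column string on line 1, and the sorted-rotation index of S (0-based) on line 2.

All 9 rotations (rotation i = S[i:]+S[:i]):
  rot[0] = poodleCN$
  rot[1] = oodleCN$p
  rot[2] = odleCN$po
  rot[3] = dleCN$poo
  rot[4] = leCN$pood
  rot[5] = eCN$poodl
  rot[6] = CN$poodle
  rot[7] = N$poodleC
  rot[8] = $poodleCN
Sorted (with $ < everything):
  sorted[0] = $poodleCN  (last char: 'N')
  sorted[1] = CN$poodle  (last char: 'e')
  sorted[2] = N$poodleC  (last char: 'C')
  sorted[3] = dleCN$poo  (last char: 'o')
  sorted[4] = eCN$poodl  (last char: 'l')
  sorted[5] = leCN$pood  (last char: 'd')
  sorted[6] = odleCN$po  (last char: 'o')
  sorted[7] = oodleCN$p  (last char: 'p')
  sorted[8] = poodleCN$  (last char: '$')
Last column: NeColdop$
Original string S is at sorted index 8

Answer: NeColdop$
8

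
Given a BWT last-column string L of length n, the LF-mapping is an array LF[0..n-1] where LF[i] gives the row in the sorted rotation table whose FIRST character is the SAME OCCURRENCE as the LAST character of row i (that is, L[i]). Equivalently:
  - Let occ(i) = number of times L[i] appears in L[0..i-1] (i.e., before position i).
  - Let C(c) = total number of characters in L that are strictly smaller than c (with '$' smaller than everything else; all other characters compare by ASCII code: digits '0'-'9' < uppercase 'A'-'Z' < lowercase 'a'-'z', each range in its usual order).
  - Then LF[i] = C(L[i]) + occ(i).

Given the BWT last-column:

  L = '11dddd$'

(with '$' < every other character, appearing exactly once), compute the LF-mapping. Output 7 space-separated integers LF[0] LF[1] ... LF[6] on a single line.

Answer: 1 2 3 4 5 6 0

Derivation:
Char counts: '$':1, '1':2, 'd':4
C (first-col start): C('$')=0, C('1')=1, C('d')=3
L[0]='1': occ=0, LF[0]=C('1')+0=1+0=1
L[1]='1': occ=1, LF[1]=C('1')+1=1+1=2
L[2]='d': occ=0, LF[2]=C('d')+0=3+0=3
L[3]='d': occ=1, LF[3]=C('d')+1=3+1=4
L[4]='d': occ=2, LF[4]=C('d')+2=3+2=5
L[5]='d': occ=3, LF[5]=C('d')+3=3+3=6
L[6]='$': occ=0, LF[6]=C('$')+0=0+0=0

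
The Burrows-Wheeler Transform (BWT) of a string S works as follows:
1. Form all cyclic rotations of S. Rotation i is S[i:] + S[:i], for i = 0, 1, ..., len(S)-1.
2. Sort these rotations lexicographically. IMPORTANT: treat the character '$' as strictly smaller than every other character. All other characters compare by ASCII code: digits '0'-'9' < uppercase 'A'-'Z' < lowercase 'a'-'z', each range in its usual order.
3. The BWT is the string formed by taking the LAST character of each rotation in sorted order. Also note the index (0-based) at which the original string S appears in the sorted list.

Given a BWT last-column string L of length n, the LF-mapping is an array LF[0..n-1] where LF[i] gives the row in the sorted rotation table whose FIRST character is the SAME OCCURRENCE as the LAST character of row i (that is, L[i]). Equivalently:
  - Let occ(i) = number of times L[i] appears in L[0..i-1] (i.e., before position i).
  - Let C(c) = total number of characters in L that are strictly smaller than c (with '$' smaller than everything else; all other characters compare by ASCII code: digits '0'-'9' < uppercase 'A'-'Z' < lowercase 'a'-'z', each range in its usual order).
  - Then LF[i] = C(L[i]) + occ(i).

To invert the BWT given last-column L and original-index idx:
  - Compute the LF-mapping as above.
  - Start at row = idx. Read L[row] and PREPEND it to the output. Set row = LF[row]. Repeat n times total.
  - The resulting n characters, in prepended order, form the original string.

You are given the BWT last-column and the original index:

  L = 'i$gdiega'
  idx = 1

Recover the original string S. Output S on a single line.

LF mapping: 6 0 4 2 7 3 5 1
Walk LF starting at row 1, prepending L[row]:
  step 1: row=1, L[1]='$', prepend. Next row=LF[1]=0
  step 2: row=0, L[0]='i', prepend. Next row=LF[0]=6
  step 3: row=6, L[6]='g', prepend. Next row=LF[6]=5
  step 4: row=5, L[5]='e', prepend. Next row=LF[5]=3
  step 5: row=3, L[3]='d', prepend. Next row=LF[3]=2
  step 6: row=2, L[2]='g', prepend. Next row=LF[2]=4
  step 7: row=4, L[4]='i', prepend. Next row=LF[4]=7
  step 8: row=7, L[7]='a', prepend. Next row=LF[7]=1
Reversed output: aigdegi$

Answer: aigdegi$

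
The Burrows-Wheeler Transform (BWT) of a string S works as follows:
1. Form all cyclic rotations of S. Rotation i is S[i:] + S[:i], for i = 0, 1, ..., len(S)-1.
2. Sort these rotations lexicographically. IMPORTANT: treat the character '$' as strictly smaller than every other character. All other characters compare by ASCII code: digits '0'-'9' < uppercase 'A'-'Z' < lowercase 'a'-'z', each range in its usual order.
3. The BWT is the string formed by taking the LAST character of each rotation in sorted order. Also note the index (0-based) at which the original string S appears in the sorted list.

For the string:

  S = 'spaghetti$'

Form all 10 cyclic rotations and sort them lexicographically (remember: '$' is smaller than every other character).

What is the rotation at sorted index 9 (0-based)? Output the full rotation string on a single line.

All 10 rotations (rotation i = S[i:]+S[:i]):
  rot[0] = spaghetti$
  rot[1] = paghetti$s
  rot[2] = aghetti$sp
  rot[3] = ghetti$spa
  rot[4] = hetti$spag
  rot[5] = etti$spagh
  rot[6] = tti$spaghe
  rot[7] = ti$spaghet
  rot[8] = i$spaghett
  rot[9] = $spaghetti
Sorted (with $ < everything):
  sorted[0] = $spaghetti
  sorted[1] = aghetti$sp
  sorted[2] = etti$spagh
  sorted[3] = ghetti$spa
  sorted[4] = hetti$spag
  sorted[5] = i$spaghett
  sorted[6] = paghetti$s
  sorted[7] = spaghetti$
  sorted[8] = ti$spaghet
  sorted[9] = tti$spaghe
sorted[9] = tti$spaghe

Answer: tti$spaghe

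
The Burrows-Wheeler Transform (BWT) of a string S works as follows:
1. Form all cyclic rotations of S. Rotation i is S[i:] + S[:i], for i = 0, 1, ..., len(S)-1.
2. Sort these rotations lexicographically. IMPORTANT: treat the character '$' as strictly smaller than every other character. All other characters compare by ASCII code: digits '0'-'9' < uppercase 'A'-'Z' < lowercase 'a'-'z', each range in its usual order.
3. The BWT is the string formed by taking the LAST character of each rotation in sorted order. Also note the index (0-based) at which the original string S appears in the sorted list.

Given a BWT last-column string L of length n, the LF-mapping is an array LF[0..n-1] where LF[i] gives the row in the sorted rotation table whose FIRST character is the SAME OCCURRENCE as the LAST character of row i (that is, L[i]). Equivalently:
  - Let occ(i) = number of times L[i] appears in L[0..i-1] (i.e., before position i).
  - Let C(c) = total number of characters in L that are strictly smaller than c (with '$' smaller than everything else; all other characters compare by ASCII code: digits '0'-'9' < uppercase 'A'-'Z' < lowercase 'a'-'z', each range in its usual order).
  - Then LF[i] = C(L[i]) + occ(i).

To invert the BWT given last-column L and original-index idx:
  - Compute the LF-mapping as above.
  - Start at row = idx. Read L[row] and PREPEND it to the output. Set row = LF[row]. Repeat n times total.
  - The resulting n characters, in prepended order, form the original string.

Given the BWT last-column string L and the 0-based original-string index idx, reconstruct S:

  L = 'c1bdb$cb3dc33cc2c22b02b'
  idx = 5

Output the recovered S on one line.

LF mapping: 15 2 10 21 11 0 16 12 7 22 17 8 9 18 19 3 20 4 5 13 1 6 14
Walk LF starting at row 5, prepending L[row]:
  step 1: row=5, L[5]='$', prepend. Next row=LF[5]=0
  step 2: row=0, L[0]='c', prepend. Next row=LF[0]=15
  step 3: row=15, L[15]='2', prepend. Next row=LF[15]=3
  step 4: row=3, L[3]='d', prepend. Next row=LF[3]=21
  step 5: row=21, L[21]='2', prepend. Next row=LF[21]=6
  step 6: row=6, L[6]='c', prepend. Next row=LF[6]=16
  step 7: row=16, L[16]='c', prepend. Next row=LF[16]=20
  step 8: row=20, L[20]='0', prepend. Next row=LF[20]=1
  step 9: row=1, L[1]='1', prepend. Next row=LF[1]=2
  step 10: row=2, L[2]='b', prepend. Next row=LF[2]=10
  step 11: row=10, L[10]='c', prepend. Next row=LF[10]=17
  step 12: row=17, L[17]='2', prepend. Next row=LF[17]=4
  step 13: row=4, L[4]='b', prepend. Next row=LF[4]=11
  step 14: row=11, L[11]='3', prepend. Next row=LF[11]=8
  step 15: row=8, L[8]='3', prepend. Next row=LF[8]=7
  step 16: row=7, L[7]='b', prepend. Next row=LF[7]=12
  step 17: row=12, L[12]='3', prepend. Next row=LF[12]=9
  step 18: row=9, L[9]='d', prepend. Next row=LF[9]=22
  step 19: row=22, L[22]='b', prepend. Next row=LF[22]=14
  step 20: row=14, L[14]='c', prepend. Next row=LF[14]=19
  step 21: row=19, L[19]='b', prepend. Next row=LF[19]=13
  step 22: row=13, L[13]='c', prepend. Next row=LF[13]=18
  step 23: row=18, L[18]='2', prepend. Next row=LF[18]=5
Reversed output: 2cbcbd3b33b2cb10cc2d2c$

Answer: 2cbcbd3b33b2cb10cc2d2c$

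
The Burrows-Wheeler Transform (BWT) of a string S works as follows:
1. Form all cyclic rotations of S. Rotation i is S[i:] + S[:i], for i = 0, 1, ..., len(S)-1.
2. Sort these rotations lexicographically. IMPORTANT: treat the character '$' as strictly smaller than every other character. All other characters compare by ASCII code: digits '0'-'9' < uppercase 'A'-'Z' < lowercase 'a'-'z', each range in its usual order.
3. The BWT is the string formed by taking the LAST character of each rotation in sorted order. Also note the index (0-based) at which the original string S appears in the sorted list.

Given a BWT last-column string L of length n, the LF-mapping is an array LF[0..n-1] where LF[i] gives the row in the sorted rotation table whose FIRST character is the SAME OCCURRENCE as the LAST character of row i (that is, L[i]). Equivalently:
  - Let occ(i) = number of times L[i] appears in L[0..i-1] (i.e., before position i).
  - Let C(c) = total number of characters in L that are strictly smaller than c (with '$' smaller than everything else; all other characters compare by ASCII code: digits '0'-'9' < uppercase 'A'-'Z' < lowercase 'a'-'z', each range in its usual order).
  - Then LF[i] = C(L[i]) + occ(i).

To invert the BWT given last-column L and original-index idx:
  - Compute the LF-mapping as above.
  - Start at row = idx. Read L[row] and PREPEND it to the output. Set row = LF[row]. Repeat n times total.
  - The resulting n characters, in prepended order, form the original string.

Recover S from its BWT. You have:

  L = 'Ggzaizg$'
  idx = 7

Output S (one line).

LF mapping: 1 3 6 2 5 7 4 0
Walk LF starting at row 7, prepending L[row]:
  step 1: row=7, L[7]='$', prepend. Next row=LF[7]=0
  step 2: row=0, L[0]='G', prepend. Next row=LF[0]=1
  step 3: row=1, L[1]='g', prepend. Next row=LF[1]=3
  step 4: row=3, L[3]='a', prepend. Next row=LF[3]=2
  step 5: row=2, L[2]='z', prepend. Next row=LF[2]=6
  step 6: row=6, L[6]='g', prepend. Next row=LF[6]=4
  step 7: row=4, L[4]='i', prepend. Next row=LF[4]=5
  step 8: row=5, L[5]='z', prepend. Next row=LF[5]=7
Reversed output: zigzagG$

Answer: zigzagG$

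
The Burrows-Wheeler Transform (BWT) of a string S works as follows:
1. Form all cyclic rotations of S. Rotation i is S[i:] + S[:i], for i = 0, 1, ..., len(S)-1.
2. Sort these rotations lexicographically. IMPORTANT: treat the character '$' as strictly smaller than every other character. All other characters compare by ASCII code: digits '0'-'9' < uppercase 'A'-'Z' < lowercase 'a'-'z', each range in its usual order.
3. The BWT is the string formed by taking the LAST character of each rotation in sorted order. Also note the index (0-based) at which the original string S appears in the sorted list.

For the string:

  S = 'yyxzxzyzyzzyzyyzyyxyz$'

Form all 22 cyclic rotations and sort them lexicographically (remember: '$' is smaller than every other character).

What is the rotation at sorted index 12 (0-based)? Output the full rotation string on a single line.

Answer: yzyzzyzyyzyyxyz$yyxzxz

Derivation:
All 22 rotations (rotation i = S[i:]+S[:i]):
  rot[0] = yyxzxzyzyzzyzyyzyyxyz$
  rot[1] = yxzxzyzyzzyzyyzyyxyz$y
  rot[2] = xzxzyzyzzyzyyzyyxyz$yy
  rot[3] = zxzyzyzzyzyyzyyxyz$yyx
  rot[4] = xzyzyzzyzyyzyyxyz$yyxz
  rot[5] = zyzyzzyzyyzyyxyz$yyxzx
  rot[6] = yzyzzyzyyzyyxyz$yyxzxz
  rot[7] = zyzzyzyyzyyxyz$yyxzxzy
  rot[8] = yzzyzyyzyyxyz$yyxzxzyz
  rot[9] = zzyzyyzyyxyz$yyxzxzyzy
  rot[10] = zyzyyzyyxyz$yyxzxzyzyz
  rot[11] = yzyyzyyxyz$yyxzxzyzyzz
  rot[12] = zyyzyyxyz$yyxzxzyzyzzy
  rot[13] = yyzyyxyz$yyxzxzyzyzzyz
  rot[14] = yzyyxyz$yyxzxzyzyzzyzy
  rot[15] = zyyxyz$yyxzxzyzyzzyzyy
  rot[16] = yyxyz$yyxzxzyzyzzyzyyz
  rot[17] = yxyz$yyxzxzyzyzzyzyyzy
  rot[18] = xyz$yyxzxzyzyzzyzyyzyy
  rot[19] = yz$yyxzxzyzyzzyzyyzyyx
  rot[20] = z$yyxzxzyzyzzyzyyzyyxy
  rot[21] = $yyxzxzyzyzzyzyyzyyxyz
Sorted (with $ < everything):
  sorted[0] = $yyxzxzyzyzzyzyyzyyxyz
  sorted[1] = xyz$yyxzxzyzyzzyzyyzyy
  sorted[2] = xzxzyzyzzyzyyzyyxyz$yy
  sorted[3] = xzyzyzzyzyyzyyxyz$yyxz
  sorted[4] = yxyz$yyxzxzyzyzzyzyyzy
  sorted[5] = yxzxzyzyzzyzyyzyyxyz$y
  sorted[6] = yyxyz$yyxzxzyzyzzyzyyz
  sorted[7] = yyxzxzyzyzzyzyyzyyxyz$
  sorted[8] = yyzyyxyz$yyxzxzyzyzzyz
  sorted[9] = yz$yyxzxzyzyzzyzyyzyyx
  sorted[10] = yzyyxyz$yyxzxzyzyzzyzy
  sorted[11] = yzyyzyyxyz$yyxzxzyzyzz
  sorted[12] = yzyzzyzyyzyyxyz$yyxzxz
  sorted[13] = yzzyzyyzyyxyz$yyxzxzyz
  sorted[14] = z$yyxzxzyzyzzyzyyzyyxy
  sorted[15] = zxzyzyzzyzyyzyyxyz$yyx
  sorted[16] = zyyxyz$yyxzxzyzyzzyzyy
  sorted[17] = zyyzyyxyz$yyxzxzyzyzzy
  sorted[18] = zyzyyzyyxyz$yyxzxzyzyz
  sorted[19] = zyzyzzyzyyzyyxyz$yyxzx
  sorted[20] = zyzzyzyyzyyxyz$yyxzxzy
  sorted[21] = zzyzyyzyyxyz$yyxzxzyzy
sorted[12] = yzyzzyzyyzyyxyz$yyxzxz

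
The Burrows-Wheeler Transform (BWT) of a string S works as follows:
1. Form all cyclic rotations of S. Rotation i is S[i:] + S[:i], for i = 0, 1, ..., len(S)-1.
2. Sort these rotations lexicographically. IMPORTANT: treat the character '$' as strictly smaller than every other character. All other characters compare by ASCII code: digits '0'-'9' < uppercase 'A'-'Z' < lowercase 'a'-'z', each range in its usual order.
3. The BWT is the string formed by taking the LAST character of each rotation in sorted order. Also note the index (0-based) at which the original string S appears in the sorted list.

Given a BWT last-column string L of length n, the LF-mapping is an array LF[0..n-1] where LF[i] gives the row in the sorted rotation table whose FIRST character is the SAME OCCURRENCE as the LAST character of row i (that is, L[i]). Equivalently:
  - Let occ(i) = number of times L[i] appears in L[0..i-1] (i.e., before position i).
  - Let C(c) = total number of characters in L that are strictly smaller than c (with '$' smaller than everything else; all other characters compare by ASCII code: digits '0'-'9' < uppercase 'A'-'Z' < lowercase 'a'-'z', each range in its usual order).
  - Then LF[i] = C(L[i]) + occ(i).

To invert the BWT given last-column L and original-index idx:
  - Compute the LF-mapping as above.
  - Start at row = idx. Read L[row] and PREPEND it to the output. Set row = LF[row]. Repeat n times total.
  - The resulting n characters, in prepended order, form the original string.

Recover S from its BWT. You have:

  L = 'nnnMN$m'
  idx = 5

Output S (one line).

LF mapping: 4 5 6 1 2 0 3
Walk LF starting at row 5, prepending L[row]:
  step 1: row=5, L[5]='$', prepend. Next row=LF[5]=0
  step 2: row=0, L[0]='n', prepend. Next row=LF[0]=4
  step 3: row=4, L[4]='N', prepend. Next row=LF[4]=2
  step 4: row=2, L[2]='n', prepend. Next row=LF[2]=6
  step 5: row=6, L[6]='m', prepend. Next row=LF[6]=3
  step 6: row=3, L[3]='M', prepend. Next row=LF[3]=1
  step 7: row=1, L[1]='n', prepend. Next row=LF[1]=5
Reversed output: nMmnNn$

Answer: nMmnNn$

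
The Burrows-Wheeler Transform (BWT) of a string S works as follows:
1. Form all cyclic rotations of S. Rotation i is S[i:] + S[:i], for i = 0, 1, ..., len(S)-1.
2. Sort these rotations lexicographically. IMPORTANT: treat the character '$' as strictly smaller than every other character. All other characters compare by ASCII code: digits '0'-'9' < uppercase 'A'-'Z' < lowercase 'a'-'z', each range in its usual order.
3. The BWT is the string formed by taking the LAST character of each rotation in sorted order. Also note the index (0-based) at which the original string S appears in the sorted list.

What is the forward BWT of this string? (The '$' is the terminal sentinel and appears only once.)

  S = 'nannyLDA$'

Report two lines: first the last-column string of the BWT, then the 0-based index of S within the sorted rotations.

Answer: ADLyn$ann
5

Derivation:
All 9 rotations (rotation i = S[i:]+S[:i]):
  rot[0] = nannyLDA$
  rot[1] = annyLDA$n
  rot[2] = nnyLDA$na
  rot[3] = nyLDA$nan
  rot[4] = yLDA$nann
  rot[5] = LDA$nanny
  rot[6] = DA$nannyL
  rot[7] = A$nannyLD
  rot[8] = $nannyLDA
Sorted (with $ < everything):
  sorted[0] = $nannyLDA  (last char: 'A')
  sorted[1] = A$nannyLD  (last char: 'D')
  sorted[2] = DA$nannyL  (last char: 'L')
  sorted[3] = LDA$nanny  (last char: 'y')
  sorted[4] = annyLDA$n  (last char: 'n')
  sorted[5] = nannyLDA$  (last char: '$')
  sorted[6] = nnyLDA$na  (last char: 'a')
  sorted[7] = nyLDA$nan  (last char: 'n')
  sorted[8] = yLDA$nann  (last char: 'n')
Last column: ADLyn$ann
Original string S is at sorted index 5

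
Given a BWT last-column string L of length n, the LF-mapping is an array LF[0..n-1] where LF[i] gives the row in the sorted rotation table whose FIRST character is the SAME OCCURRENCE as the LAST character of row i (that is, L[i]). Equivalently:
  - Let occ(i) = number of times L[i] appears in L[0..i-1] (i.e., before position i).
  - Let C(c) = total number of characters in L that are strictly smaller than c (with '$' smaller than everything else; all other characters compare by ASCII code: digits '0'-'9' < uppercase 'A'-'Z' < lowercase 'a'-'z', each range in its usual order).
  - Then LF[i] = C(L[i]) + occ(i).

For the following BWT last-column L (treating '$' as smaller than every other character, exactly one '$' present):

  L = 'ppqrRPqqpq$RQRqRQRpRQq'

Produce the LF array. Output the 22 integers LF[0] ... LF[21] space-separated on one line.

Char counts: '$':1, 'P':1, 'Q':3, 'R':6, 'p':4, 'q':6, 'r':1
C (first-col start): C('$')=0, C('P')=1, C('Q')=2, C('R')=5, C('p')=11, C('q')=15, C('r')=21
L[0]='p': occ=0, LF[0]=C('p')+0=11+0=11
L[1]='p': occ=1, LF[1]=C('p')+1=11+1=12
L[2]='q': occ=0, LF[2]=C('q')+0=15+0=15
L[3]='r': occ=0, LF[3]=C('r')+0=21+0=21
L[4]='R': occ=0, LF[4]=C('R')+0=5+0=5
L[5]='P': occ=0, LF[5]=C('P')+0=1+0=1
L[6]='q': occ=1, LF[6]=C('q')+1=15+1=16
L[7]='q': occ=2, LF[7]=C('q')+2=15+2=17
L[8]='p': occ=2, LF[8]=C('p')+2=11+2=13
L[9]='q': occ=3, LF[9]=C('q')+3=15+3=18
L[10]='$': occ=0, LF[10]=C('$')+0=0+0=0
L[11]='R': occ=1, LF[11]=C('R')+1=5+1=6
L[12]='Q': occ=0, LF[12]=C('Q')+0=2+0=2
L[13]='R': occ=2, LF[13]=C('R')+2=5+2=7
L[14]='q': occ=4, LF[14]=C('q')+4=15+4=19
L[15]='R': occ=3, LF[15]=C('R')+3=5+3=8
L[16]='Q': occ=1, LF[16]=C('Q')+1=2+1=3
L[17]='R': occ=4, LF[17]=C('R')+4=5+4=9
L[18]='p': occ=3, LF[18]=C('p')+3=11+3=14
L[19]='R': occ=5, LF[19]=C('R')+5=5+5=10
L[20]='Q': occ=2, LF[20]=C('Q')+2=2+2=4
L[21]='q': occ=5, LF[21]=C('q')+5=15+5=20

Answer: 11 12 15 21 5 1 16 17 13 18 0 6 2 7 19 8 3 9 14 10 4 20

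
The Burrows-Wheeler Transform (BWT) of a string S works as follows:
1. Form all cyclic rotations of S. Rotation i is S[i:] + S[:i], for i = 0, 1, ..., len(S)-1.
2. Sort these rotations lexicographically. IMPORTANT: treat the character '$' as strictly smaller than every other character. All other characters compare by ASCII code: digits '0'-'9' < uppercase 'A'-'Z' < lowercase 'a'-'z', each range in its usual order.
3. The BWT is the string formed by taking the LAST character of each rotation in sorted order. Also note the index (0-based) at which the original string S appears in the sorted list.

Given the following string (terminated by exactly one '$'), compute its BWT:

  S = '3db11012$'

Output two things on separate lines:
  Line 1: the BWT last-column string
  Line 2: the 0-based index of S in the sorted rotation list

All 9 rotations (rotation i = S[i:]+S[:i]):
  rot[0] = 3db11012$
  rot[1] = db11012$3
  rot[2] = b11012$3d
  rot[3] = 11012$3db
  rot[4] = 1012$3db1
  rot[5] = 012$3db11
  rot[6] = 12$3db110
  rot[7] = 2$3db1101
  rot[8] = $3db11012
Sorted (with $ < everything):
  sorted[0] = $3db11012  (last char: '2')
  sorted[1] = 012$3db11  (last char: '1')
  sorted[2] = 1012$3db1  (last char: '1')
  sorted[3] = 11012$3db  (last char: 'b')
  sorted[4] = 12$3db110  (last char: '0')
  sorted[5] = 2$3db1101  (last char: '1')
  sorted[6] = 3db11012$  (last char: '$')
  sorted[7] = b11012$3d  (last char: 'd')
  sorted[8] = db11012$3  (last char: '3')
Last column: 211b01$d3
Original string S is at sorted index 6

Answer: 211b01$d3
6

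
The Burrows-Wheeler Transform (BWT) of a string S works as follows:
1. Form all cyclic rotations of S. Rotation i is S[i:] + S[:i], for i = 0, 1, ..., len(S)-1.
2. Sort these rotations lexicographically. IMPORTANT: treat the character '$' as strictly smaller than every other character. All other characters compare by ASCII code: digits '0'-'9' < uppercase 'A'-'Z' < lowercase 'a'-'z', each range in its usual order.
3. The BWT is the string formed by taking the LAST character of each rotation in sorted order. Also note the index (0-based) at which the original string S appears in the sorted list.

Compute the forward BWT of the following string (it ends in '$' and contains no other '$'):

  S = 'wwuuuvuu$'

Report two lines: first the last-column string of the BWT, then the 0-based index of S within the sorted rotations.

Answer: uuvwuuuw$
8

Derivation:
All 9 rotations (rotation i = S[i:]+S[:i]):
  rot[0] = wwuuuvuu$
  rot[1] = wuuuvuu$w
  rot[2] = uuuvuu$ww
  rot[3] = uuvuu$wwu
  rot[4] = uvuu$wwuu
  rot[5] = vuu$wwuuu
  rot[6] = uu$wwuuuv
  rot[7] = u$wwuuuvu
  rot[8] = $wwuuuvuu
Sorted (with $ < everything):
  sorted[0] = $wwuuuvuu  (last char: 'u')
  sorted[1] = u$wwuuuvu  (last char: 'u')
  sorted[2] = uu$wwuuuv  (last char: 'v')
  sorted[3] = uuuvuu$ww  (last char: 'w')
  sorted[4] = uuvuu$wwu  (last char: 'u')
  sorted[5] = uvuu$wwuu  (last char: 'u')
  sorted[6] = vuu$wwuuu  (last char: 'u')
  sorted[7] = wuuuvuu$w  (last char: 'w')
  sorted[8] = wwuuuvuu$  (last char: '$')
Last column: uuvwuuuw$
Original string S is at sorted index 8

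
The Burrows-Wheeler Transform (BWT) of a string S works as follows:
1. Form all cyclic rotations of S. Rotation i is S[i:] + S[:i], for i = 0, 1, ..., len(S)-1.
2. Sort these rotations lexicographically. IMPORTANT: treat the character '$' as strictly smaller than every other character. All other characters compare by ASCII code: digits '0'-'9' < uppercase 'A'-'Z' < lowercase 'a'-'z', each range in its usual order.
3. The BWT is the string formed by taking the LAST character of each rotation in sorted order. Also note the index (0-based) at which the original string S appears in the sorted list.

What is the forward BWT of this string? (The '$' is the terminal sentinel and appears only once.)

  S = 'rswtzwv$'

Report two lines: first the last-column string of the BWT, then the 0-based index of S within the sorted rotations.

All 8 rotations (rotation i = S[i:]+S[:i]):
  rot[0] = rswtzwv$
  rot[1] = swtzwv$r
  rot[2] = wtzwv$rs
  rot[3] = tzwv$rsw
  rot[4] = zwv$rswt
  rot[5] = wv$rswtz
  rot[6] = v$rswtzw
  rot[7] = $rswtzwv
Sorted (with $ < everything):
  sorted[0] = $rswtzwv  (last char: 'v')
  sorted[1] = rswtzwv$  (last char: '$')
  sorted[2] = swtzwv$r  (last char: 'r')
  sorted[3] = tzwv$rsw  (last char: 'w')
  sorted[4] = v$rswtzw  (last char: 'w')
  sorted[5] = wtzwv$rs  (last char: 's')
  sorted[6] = wv$rswtz  (last char: 'z')
  sorted[7] = zwv$rswt  (last char: 't')
Last column: v$rwwszt
Original string S is at sorted index 1

Answer: v$rwwszt
1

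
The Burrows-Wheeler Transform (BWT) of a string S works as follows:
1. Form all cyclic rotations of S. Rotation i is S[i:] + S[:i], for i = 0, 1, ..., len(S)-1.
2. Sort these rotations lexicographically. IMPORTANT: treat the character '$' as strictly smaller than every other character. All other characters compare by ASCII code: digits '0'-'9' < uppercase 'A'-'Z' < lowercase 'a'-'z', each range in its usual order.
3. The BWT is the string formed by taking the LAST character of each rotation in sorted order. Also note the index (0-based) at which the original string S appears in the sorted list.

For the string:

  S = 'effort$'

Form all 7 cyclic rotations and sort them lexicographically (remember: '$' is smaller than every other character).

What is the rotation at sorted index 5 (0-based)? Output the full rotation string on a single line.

All 7 rotations (rotation i = S[i:]+S[:i]):
  rot[0] = effort$
  rot[1] = ffort$e
  rot[2] = fort$ef
  rot[3] = ort$eff
  rot[4] = rt$effo
  rot[5] = t$effor
  rot[6] = $effort
Sorted (with $ < everything):
  sorted[0] = $effort
  sorted[1] = effort$
  sorted[2] = ffort$e
  sorted[3] = fort$ef
  sorted[4] = ort$eff
  sorted[5] = rt$effo
  sorted[6] = t$effor
sorted[5] = rt$effo

Answer: rt$effo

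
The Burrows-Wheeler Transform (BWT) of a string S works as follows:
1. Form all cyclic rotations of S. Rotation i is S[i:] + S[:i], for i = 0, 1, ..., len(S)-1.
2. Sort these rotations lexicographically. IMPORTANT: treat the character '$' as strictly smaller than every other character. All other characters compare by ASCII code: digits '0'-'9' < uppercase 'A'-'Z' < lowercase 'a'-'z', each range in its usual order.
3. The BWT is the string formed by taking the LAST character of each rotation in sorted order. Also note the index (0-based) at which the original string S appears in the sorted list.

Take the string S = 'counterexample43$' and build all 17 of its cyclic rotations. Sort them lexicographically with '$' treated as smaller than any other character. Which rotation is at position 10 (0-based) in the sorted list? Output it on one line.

Answer: nterexample43$cou

Derivation:
All 17 rotations (rotation i = S[i:]+S[:i]):
  rot[0] = counterexample43$
  rot[1] = ounterexample43$c
  rot[2] = unterexample43$co
  rot[3] = nterexample43$cou
  rot[4] = terexample43$coun
  rot[5] = erexample43$count
  rot[6] = rexample43$counte
  rot[7] = example43$counter
  rot[8] = xample43$countere
  rot[9] = ample43$counterex
  rot[10] = mple43$counterexa
  rot[11] = ple43$counterexam
  rot[12] = le43$counterexamp
  rot[13] = e43$counterexampl
  rot[14] = 43$counterexample
  rot[15] = 3$counterexample4
  rot[16] = $counterexample43
Sorted (with $ < everything):
  sorted[0] = $counterexample43
  sorted[1] = 3$counterexample4
  sorted[2] = 43$counterexample
  sorted[3] = ample43$counterex
  sorted[4] = counterexample43$
  sorted[5] = e43$counterexampl
  sorted[6] = erexample43$count
  sorted[7] = example43$counter
  sorted[8] = le43$counterexamp
  sorted[9] = mple43$counterexa
  sorted[10] = nterexample43$cou
  sorted[11] = ounterexample43$c
  sorted[12] = ple43$counterexam
  sorted[13] = rexample43$counte
  sorted[14] = terexample43$coun
  sorted[15] = unterexample43$co
  sorted[16] = xample43$countere
sorted[10] = nterexample43$cou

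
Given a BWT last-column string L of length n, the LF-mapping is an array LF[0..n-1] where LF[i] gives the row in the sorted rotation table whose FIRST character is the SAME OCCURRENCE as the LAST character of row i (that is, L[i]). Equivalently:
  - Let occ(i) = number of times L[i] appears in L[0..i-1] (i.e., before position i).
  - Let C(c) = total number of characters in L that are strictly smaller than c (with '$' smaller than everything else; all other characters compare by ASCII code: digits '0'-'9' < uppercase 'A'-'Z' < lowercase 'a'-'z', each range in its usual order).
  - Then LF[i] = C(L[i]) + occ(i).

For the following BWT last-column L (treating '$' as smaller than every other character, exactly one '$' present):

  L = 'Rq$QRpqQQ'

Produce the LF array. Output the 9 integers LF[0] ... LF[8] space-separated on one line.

Char counts: '$':1, 'Q':3, 'R':2, 'p':1, 'q':2
C (first-col start): C('$')=0, C('Q')=1, C('R')=4, C('p')=6, C('q')=7
L[0]='R': occ=0, LF[0]=C('R')+0=4+0=4
L[1]='q': occ=0, LF[1]=C('q')+0=7+0=7
L[2]='$': occ=0, LF[2]=C('$')+0=0+0=0
L[3]='Q': occ=0, LF[3]=C('Q')+0=1+0=1
L[4]='R': occ=1, LF[4]=C('R')+1=4+1=5
L[5]='p': occ=0, LF[5]=C('p')+0=6+0=6
L[6]='q': occ=1, LF[6]=C('q')+1=7+1=8
L[7]='Q': occ=1, LF[7]=C('Q')+1=1+1=2
L[8]='Q': occ=2, LF[8]=C('Q')+2=1+2=3

Answer: 4 7 0 1 5 6 8 2 3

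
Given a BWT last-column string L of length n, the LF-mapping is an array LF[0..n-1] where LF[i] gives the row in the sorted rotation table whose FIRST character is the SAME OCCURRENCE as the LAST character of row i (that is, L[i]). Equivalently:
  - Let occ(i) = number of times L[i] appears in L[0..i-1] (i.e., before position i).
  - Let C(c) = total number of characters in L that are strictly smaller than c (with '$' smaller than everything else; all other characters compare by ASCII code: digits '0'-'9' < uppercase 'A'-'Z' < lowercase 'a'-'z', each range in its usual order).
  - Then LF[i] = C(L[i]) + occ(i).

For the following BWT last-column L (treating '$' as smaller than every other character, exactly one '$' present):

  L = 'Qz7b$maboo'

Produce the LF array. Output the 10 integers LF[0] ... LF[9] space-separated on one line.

Char counts: '$':1, '7':1, 'Q':1, 'a':1, 'b':2, 'm':1, 'o':2, 'z':1
C (first-col start): C('$')=0, C('7')=1, C('Q')=2, C('a')=3, C('b')=4, C('m')=6, C('o')=7, C('z')=9
L[0]='Q': occ=0, LF[0]=C('Q')+0=2+0=2
L[1]='z': occ=0, LF[1]=C('z')+0=9+0=9
L[2]='7': occ=0, LF[2]=C('7')+0=1+0=1
L[3]='b': occ=0, LF[3]=C('b')+0=4+0=4
L[4]='$': occ=0, LF[4]=C('$')+0=0+0=0
L[5]='m': occ=0, LF[5]=C('m')+0=6+0=6
L[6]='a': occ=0, LF[6]=C('a')+0=3+0=3
L[7]='b': occ=1, LF[7]=C('b')+1=4+1=5
L[8]='o': occ=0, LF[8]=C('o')+0=7+0=7
L[9]='o': occ=1, LF[9]=C('o')+1=7+1=8

Answer: 2 9 1 4 0 6 3 5 7 8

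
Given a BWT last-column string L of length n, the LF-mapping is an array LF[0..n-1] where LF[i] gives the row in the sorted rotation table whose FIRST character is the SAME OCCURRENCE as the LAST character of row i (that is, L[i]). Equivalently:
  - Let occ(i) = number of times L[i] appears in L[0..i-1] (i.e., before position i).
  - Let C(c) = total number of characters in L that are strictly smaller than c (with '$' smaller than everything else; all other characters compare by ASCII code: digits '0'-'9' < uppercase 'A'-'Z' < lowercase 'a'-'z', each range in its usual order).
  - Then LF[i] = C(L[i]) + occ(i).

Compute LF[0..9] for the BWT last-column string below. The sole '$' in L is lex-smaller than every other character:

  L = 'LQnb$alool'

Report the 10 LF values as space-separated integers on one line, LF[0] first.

Answer: 1 2 7 4 0 3 5 8 9 6

Derivation:
Char counts: '$':1, 'L':1, 'Q':1, 'a':1, 'b':1, 'l':2, 'n':1, 'o':2
C (first-col start): C('$')=0, C('L')=1, C('Q')=2, C('a')=3, C('b')=4, C('l')=5, C('n')=7, C('o')=8
L[0]='L': occ=0, LF[0]=C('L')+0=1+0=1
L[1]='Q': occ=0, LF[1]=C('Q')+0=2+0=2
L[2]='n': occ=0, LF[2]=C('n')+0=7+0=7
L[3]='b': occ=0, LF[3]=C('b')+0=4+0=4
L[4]='$': occ=0, LF[4]=C('$')+0=0+0=0
L[5]='a': occ=0, LF[5]=C('a')+0=3+0=3
L[6]='l': occ=0, LF[6]=C('l')+0=5+0=5
L[7]='o': occ=0, LF[7]=C('o')+0=8+0=8
L[8]='o': occ=1, LF[8]=C('o')+1=8+1=9
L[9]='l': occ=1, LF[9]=C('l')+1=5+1=6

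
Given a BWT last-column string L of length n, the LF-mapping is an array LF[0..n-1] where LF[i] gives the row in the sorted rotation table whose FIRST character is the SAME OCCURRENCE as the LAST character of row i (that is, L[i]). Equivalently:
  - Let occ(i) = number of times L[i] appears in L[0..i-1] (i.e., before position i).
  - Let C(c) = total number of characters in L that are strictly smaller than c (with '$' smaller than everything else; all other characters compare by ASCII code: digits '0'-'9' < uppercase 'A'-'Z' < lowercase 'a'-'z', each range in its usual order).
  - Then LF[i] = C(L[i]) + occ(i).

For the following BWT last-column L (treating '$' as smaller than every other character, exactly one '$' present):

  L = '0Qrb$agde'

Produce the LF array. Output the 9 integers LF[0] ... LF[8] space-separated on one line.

Answer: 1 2 8 4 0 3 7 5 6

Derivation:
Char counts: '$':1, '0':1, 'Q':1, 'a':1, 'b':1, 'd':1, 'e':1, 'g':1, 'r':1
C (first-col start): C('$')=0, C('0')=1, C('Q')=2, C('a')=3, C('b')=4, C('d')=5, C('e')=6, C('g')=7, C('r')=8
L[0]='0': occ=0, LF[0]=C('0')+0=1+0=1
L[1]='Q': occ=0, LF[1]=C('Q')+0=2+0=2
L[2]='r': occ=0, LF[2]=C('r')+0=8+0=8
L[3]='b': occ=0, LF[3]=C('b')+0=4+0=4
L[4]='$': occ=0, LF[4]=C('$')+0=0+0=0
L[5]='a': occ=0, LF[5]=C('a')+0=3+0=3
L[6]='g': occ=0, LF[6]=C('g')+0=7+0=7
L[7]='d': occ=0, LF[7]=C('d')+0=5+0=5
L[8]='e': occ=0, LF[8]=C('e')+0=6+0=6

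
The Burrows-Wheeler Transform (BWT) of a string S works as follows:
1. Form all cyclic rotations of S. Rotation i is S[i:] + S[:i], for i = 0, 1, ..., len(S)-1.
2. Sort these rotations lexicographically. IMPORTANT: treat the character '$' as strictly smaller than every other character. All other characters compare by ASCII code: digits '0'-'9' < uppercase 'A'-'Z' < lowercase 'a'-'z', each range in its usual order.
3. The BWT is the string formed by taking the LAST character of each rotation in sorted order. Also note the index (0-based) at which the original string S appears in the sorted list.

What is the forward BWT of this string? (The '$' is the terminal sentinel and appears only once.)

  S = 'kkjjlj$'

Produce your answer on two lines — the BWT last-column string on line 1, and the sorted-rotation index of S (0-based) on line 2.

Answer: jlkjk$j
5

Derivation:
All 7 rotations (rotation i = S[i:]+S[:i]):
  rot[0] = kkjjlj$
  rot[1] = kjjlj$k
  rot[2] = jjlj$kk
  rot[3] = jlj$kkj
  rot[4] = lj$kkjj
  rot[5] = j$kkjjl
  rot[6] = $kkjjlj
Sorted (with $ < everything):
  sorted[0] = $kkjjlj  (last char: 'j')
  sorted[1] = j$kkjjl  (last char: 'l')
  sorted[2] = jjlj$kk  (last char: 'k')
  sorted[3] = jlj$kkj  (last char: 'j')
  sorted[4] = kjjlj$k  (last char: 'k')
  sorted[5] = kkjjlj$  (last char: '$')
  sorted[6] = lj$kkjj  (last char: 'j')
Last column: jlkjk$j
Original string S is at sorted index 5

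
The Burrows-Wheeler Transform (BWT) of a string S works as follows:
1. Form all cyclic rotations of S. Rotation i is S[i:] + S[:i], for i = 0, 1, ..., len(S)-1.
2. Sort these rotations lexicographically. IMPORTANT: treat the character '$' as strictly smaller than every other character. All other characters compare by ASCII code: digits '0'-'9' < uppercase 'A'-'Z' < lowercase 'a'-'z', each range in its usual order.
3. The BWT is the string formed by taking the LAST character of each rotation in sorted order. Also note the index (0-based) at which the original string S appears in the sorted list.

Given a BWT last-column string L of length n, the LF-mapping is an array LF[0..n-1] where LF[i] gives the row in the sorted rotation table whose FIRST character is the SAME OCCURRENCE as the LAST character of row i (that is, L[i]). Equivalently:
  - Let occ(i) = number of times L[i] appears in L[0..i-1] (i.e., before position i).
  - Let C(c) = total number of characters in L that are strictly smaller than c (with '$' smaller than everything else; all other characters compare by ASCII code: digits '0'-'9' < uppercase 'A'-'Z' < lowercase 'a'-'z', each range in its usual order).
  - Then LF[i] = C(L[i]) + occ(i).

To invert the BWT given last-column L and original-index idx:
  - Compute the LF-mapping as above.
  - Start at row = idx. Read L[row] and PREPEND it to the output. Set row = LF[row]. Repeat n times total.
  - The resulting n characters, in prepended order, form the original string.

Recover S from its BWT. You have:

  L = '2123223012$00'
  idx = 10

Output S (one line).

LF mapping: 6 4 7 11 8 9 12 1 5 10 0 2 3
Walk LF starting at row 10, prepending L[row]:
  step 1: row=10, L[10]='$', prepend. Next row=LF[10]=0
  step 2: row=0, L[0]='2', prepend. Next row=LF[0]=6
  step 3: row=6, L[6]='3', prepend. Next row=LF[6]=12
  step 4: row=12, L[12]='0', prepend. Next row=LF[12]=3
  step 5: row=3, L[3]='3', prepend. Next row=LF[3]=11
  step 6: row=11, L[11]='0', prepend. Next row=LF[11]=2
  step 7: row=2, L[2]='2', prepend. Next row=LF[2]=7
  step 8: row=7, L[7]='0', prepend. Next row=LF[7]=1
  step 9: row=1, L[1]='1', prepend. Next row=LF[1]=4
  step 10: row=4, L[4]='2', prepend. Next row=LF[4]=8
  step 11: row=8, L[8]='1', prepend. Next row=LF[8]=5
  step 12: row=5, L[5]='2', prepend. Next row=LF[5]=9
  step 13: row=9, L[9]='2', prepend. Next row=LF[9]=10
Reversed output: 221210203032$

Answer: 221210203032$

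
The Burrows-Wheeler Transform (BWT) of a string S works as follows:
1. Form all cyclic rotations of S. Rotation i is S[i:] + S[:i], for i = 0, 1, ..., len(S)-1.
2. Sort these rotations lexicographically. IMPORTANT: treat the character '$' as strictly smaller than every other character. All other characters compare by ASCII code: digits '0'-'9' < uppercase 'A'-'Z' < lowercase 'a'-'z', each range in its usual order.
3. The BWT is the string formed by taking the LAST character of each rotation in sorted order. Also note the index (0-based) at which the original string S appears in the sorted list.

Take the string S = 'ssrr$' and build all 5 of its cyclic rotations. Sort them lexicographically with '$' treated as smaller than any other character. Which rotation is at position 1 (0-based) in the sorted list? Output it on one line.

All 5 rotations (rotation i = S[i:]+S[:i]):
  rot[0] = ssrr$
  rot[1] = srr$s
  rot[2] = rr$ss
  rot[3] = r$ssr
  rot[4] = $ssrr
Sorted (with $ < everything):
  sorted[0] = $ssrr
  sorted[1] = r$ssr
  sorted[2] = rr$ss
  sorted[3] = srr$s
  sorted[4] = ssrr$
sorted[1] = r$ssr

Answer: r$ssr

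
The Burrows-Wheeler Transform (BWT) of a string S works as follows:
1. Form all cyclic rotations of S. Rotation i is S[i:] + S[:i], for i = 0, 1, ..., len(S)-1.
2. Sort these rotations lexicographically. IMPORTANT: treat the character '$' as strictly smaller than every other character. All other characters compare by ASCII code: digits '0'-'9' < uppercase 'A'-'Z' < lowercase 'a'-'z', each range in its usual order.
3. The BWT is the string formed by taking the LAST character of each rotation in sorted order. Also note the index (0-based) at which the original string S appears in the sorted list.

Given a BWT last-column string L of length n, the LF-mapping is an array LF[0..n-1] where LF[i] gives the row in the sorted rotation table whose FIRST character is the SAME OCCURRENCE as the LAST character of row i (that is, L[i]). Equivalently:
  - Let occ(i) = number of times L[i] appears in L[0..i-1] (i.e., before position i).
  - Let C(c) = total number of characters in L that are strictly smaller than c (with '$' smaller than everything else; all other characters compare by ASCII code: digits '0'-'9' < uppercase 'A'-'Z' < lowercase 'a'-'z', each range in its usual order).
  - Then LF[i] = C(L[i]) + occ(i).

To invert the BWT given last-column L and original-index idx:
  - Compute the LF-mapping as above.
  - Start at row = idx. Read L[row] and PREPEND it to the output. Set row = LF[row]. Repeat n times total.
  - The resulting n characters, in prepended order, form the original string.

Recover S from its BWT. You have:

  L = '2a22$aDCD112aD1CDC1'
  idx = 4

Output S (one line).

LF mapping: 5 16 6 7 0 17 12 9 13 1 2 8 18 14 3 10 15 11 4
Walk LF starting at row 4, prepending L[row]:
  step 1: row=4, L[4]='$', prepend. Next row=LF[4]=0
  step 2: row=0, L[0]='2', prepend. Next row=LF[0]=5
  step 3: row=5, L[5]='a', prepend. Next row=LF[5]=17
  step 4: row=17, L[17]='C', prepend. Next row=LF[17]=11
  step 5: row=11, L[11]='2', prepend. Next row=LF[11]=8
  step 6: row=8, L[8]='D', prepend. Next row=LF[8]=13
  step 7: row=13, L[13]='D', prepend. Next row=LF[13]=14
  step 8: row=14, L[14]='1', prepend. Next row=LF[14]=3
  step 9: row=3, L[3]='2', prepend. Next row=LF[3]=7
  step 10: row=7, L[7]='C', prepend. Next row=LF[7]=9
  step 11: row=9, L[9]='1', prepend. Next row=LF[9]=1
  step 12: row=1, L[1]='a', prepend. Next row=LF[1]=16
  step 13: row=16, L[16]='D', prepend. Next row=LF[16]=15
  step 14: row=15, L[15]='C', prepend. Next row=LF[15]=10
  step 15: row=10, L[10]='1', prepend. Next row=LF[10]=2
  step 16: row=2, L[2]='2', prepend. Next row=LF[2]=6
  step 17: row=6, L[6]='D', prepend. Next row=LF[6]=12
  step 18: row=12, L[12]='a', prepend. Next row=LF[12]=18
  step 19: row=18, L[18]='1', prepend. Next row=LF[18]=4
Reversed output: 1aD21CDa1C21DD2Ca2$

Answer: 1aD21CDa1C21DD2Ca2$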